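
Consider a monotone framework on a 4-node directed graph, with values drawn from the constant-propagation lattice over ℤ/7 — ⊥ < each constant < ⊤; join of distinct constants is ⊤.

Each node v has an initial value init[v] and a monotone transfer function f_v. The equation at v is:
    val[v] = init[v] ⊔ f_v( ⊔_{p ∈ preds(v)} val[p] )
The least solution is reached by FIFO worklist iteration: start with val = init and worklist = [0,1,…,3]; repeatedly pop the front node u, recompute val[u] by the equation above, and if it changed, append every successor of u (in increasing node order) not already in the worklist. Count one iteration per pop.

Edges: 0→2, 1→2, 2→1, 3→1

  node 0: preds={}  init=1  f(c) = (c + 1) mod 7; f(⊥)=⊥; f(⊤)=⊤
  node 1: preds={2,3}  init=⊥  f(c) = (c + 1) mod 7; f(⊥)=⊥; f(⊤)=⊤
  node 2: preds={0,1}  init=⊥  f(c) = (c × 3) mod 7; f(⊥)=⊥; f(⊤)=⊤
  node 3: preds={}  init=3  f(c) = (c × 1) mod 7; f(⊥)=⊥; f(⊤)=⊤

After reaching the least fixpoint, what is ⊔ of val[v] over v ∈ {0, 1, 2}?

Trace (6 dequeues):
  [1] u=0 | in ⊥ | out 1 | ==
  [2] u=1 | in 3 | out 4 | prev ⊥ | push {}
  [3] u=2 | in ⊤ | out ⊤ | prev ⊥ | push {1}
  [4] u=3 | in ⊥ | out 3 | ==
  [5] u=1 | in ⊤ | out ⊤ | prev 4 | push {2}
  [6] u=2 | in ⊤ | out ⊤ | ==

Converged values:
  [0] 1
  [1] ⊤
  [2] ⊤
  [3] 3

⊤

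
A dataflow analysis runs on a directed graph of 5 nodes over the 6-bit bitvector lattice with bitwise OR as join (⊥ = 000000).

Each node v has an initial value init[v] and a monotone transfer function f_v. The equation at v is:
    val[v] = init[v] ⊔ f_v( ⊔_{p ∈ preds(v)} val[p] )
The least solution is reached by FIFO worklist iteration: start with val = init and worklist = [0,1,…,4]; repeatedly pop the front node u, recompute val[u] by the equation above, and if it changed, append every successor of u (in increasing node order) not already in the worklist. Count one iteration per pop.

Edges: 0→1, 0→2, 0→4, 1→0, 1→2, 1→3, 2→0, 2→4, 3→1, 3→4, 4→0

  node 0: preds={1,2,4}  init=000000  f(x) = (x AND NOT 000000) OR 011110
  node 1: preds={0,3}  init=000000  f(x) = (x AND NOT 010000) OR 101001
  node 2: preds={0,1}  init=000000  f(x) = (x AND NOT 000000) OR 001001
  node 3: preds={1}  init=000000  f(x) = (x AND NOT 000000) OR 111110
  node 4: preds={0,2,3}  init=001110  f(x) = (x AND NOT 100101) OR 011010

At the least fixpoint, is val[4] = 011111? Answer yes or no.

no

Trace (9 dequeues):
  [1] u=0 | in 001110 | out 011110 | prev 000000 | push {}
  [2] u=1 | in 011110 | out 101111 | prev 000000 | push {0}
  [3] u=2 | in 111111 | out 111111 | prev 000000 | push {}
  [4] u=3 | in 101111 | out 111111 | prev 000000 | push {1}
  [5] u=4 | in 111111 | out 011110 | prev 001110 | push {}
  [6] u=0 | in 111111 | out 111111 | prev 011110 | push {2,4}
  [7] u=1 | in 111111 | out 101111 | ==
  [8] u=2 | in 111111 | out 111111 | ==
  [9] u=4 | in 111111 | out 011110 | ==

Converged values:
  [0] 111111
  [1] 101111
  [2] 111111
  [3] 111111
  [4] 011110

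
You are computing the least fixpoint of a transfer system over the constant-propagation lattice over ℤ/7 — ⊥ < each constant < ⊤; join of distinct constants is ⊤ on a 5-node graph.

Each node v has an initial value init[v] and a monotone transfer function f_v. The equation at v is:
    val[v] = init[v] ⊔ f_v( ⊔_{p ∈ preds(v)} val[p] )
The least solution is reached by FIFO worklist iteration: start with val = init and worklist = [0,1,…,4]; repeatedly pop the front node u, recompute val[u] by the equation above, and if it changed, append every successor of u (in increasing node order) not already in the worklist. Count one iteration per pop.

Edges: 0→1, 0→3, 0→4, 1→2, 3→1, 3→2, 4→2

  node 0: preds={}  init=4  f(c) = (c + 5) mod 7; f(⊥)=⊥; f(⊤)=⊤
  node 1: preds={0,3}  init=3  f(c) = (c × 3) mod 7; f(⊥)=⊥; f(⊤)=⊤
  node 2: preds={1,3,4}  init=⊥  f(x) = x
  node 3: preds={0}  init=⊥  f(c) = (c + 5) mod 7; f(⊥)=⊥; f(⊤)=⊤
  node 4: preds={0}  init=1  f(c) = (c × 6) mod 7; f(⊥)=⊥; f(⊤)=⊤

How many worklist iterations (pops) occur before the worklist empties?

Worklist (7 pops):
  #1 pop 0: in=⊥ → 4 (no change)
  #2 pop 1: in=4 → ⊤ (was 3); enqueue []
  #3 pop 2: in=⊤ → ⊤ (was ⊥); enqueue []
  #4 pop 3: in=4 → 2 (was ⊥); enqueue [1,2]
  #5 pop 4: in=4 → ⊤ (was 1); enqueue []
  #6 pop 1: in=⊤ → ⊤ (no change)
  #7 pop 2: in=⊤ → ⊤ (no change)

Fixpoint:
  val[0] = 4
  val[1] = ⊤
  val[2] = ⊤
  val[3] = 2
  val[4] = ⊤

7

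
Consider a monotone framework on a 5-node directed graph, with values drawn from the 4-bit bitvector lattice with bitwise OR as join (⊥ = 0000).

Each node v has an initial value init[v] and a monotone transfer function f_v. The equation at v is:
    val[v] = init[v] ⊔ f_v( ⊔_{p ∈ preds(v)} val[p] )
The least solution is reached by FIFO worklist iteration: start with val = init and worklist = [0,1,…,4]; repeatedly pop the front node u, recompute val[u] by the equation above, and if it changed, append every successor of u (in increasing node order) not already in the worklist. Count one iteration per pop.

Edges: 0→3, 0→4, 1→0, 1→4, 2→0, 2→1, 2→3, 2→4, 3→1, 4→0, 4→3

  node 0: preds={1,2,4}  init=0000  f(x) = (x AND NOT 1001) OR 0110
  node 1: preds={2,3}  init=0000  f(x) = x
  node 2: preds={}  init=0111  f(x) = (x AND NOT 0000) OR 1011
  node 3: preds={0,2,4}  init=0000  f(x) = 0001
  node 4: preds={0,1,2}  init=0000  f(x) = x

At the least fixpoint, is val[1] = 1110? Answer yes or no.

Worklist (10 pops):
  #1 pop 0: in=0111 → 0110 (was 0000); enqueue []
  #2 pop 1: in=0111 → 0111 (was 0000); enqueue [0]
  #3 pop 2: in=0000 → 1111 (was 0111); enqueue [1]
  #4 pop 3: in=1111 → 0001 (was 0000); enqueue []
  #5 pop 4: in=1111 → 1111 (was 0000); enqueue [3]
  #6 pop 0: in=1111 → 0110 (no change)
  #7 pop 1: in=1111 → 1111 (was 0111); enqueue [0,4]
  #8 pop 3: in=1111 → 0001 (no change)
  #9 pop 0: in=1111 → 0110 (no change)
  #10 pop 4: in=1111 → 1111 (no change)

Fixpoint:
  val[0] = 0110
  val[1] = 1111
  val[2] = 1111
  val[3] = 0001
  val[4] = 1111

no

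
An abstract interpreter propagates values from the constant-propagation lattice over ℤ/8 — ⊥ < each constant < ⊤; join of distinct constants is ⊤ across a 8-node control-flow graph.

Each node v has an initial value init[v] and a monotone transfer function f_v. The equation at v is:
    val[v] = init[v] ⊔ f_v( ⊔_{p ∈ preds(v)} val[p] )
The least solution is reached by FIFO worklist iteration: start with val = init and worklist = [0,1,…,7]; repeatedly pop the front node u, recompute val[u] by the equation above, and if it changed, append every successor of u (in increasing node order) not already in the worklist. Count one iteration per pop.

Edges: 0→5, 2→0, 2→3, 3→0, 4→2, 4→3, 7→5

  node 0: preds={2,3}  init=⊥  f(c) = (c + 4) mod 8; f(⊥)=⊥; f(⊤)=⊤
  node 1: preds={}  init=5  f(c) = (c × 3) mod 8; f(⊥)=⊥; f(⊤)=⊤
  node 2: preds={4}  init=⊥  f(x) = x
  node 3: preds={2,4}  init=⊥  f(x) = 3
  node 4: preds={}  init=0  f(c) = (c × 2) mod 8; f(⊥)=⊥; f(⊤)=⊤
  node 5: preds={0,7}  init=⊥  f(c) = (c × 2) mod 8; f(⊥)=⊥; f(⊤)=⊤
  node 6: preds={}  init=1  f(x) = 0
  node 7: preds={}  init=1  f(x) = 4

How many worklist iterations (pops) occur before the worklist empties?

Iteration log — 10 steps:
  step 1. node 0  ⊔preds=⊥  new=⊥  stable
  step 2. node 1  ⊔preds=⊥  new=5  stable
  step 3. node 2  ⊔preds=0  new=0  old=⊥  +wl: 0
  step 4. node 3  ⊔preds=0  new=3  old=⊥  +wl: 
  step 5. node 4  ⊔preds=⊥  new=0  stable
  step 6. node 5  ⊔preds=1  new=2  old=⊥  +wl: 
  step 7. node 6  ⊔preds=⊥  new=⊤  old=1  +wl: 
  step 8. node 7  ⊔preds=⊥  new=⊤  old=1  +wl: 5
  step 9. node 0  ⊔preds=⊤  new=⊤  old=⊥  +wl: 
  step 10. node 5  ⊔preds=⊤  new=⊤  old=2  +wl: 

Least fixpoint reached:
  node 0: ⊤
  node 1: 5
  node 2: 0
  node 3: 3
  node 4: 0
  node 5: ⊤
  node 6: ⊤
  node 7: ⊤

10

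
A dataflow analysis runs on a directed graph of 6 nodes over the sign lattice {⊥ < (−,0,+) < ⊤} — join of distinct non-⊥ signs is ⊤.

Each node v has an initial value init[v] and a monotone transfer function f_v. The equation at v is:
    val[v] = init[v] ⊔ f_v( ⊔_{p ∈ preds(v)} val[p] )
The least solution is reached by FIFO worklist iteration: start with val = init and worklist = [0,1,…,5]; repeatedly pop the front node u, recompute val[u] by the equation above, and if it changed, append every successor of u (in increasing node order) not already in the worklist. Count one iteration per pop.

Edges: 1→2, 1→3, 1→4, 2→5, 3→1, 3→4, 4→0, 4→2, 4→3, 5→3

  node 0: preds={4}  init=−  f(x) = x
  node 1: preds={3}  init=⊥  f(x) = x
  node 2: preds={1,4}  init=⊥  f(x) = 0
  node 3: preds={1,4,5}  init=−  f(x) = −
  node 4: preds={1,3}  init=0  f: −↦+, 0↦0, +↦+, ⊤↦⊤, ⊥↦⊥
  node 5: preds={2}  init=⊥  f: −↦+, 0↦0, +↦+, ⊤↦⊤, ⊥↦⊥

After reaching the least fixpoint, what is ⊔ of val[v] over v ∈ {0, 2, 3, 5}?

Iteration log — 9 steps:
  step 1. node 0  ⊔preds=0  new=⊤  old=−  +wl: 
  step 2. node 1  ⊔preds=−  new=−  old=⊥  +wl: 
  step 3. node 2  ⊔preds=⊤  new=0  old=⊥  +wl: 
  step 4. node 3  ⊔preds=⊤  new=−  stable
  step 5. node 4  ⊔preds=−  new=⊤  old=0  +wl: 0,2,3
  step 6. node 5  ⊔preds=0  new=0  old=⊥  +wl: 
  step 7. node 0  ⊔preds=⊤  new=⊤  stable
  step 8. node 2  ⊔preds=⊤  new=0  stable
  step 9. node 3  ⊔preds=⊤  new=−  stable

Least fixpoint reached:
  node 0: ⊤
  node 1: −
  node 2: 0
  node 3: −
  node 4: ⊤
  node 5: 0

⊤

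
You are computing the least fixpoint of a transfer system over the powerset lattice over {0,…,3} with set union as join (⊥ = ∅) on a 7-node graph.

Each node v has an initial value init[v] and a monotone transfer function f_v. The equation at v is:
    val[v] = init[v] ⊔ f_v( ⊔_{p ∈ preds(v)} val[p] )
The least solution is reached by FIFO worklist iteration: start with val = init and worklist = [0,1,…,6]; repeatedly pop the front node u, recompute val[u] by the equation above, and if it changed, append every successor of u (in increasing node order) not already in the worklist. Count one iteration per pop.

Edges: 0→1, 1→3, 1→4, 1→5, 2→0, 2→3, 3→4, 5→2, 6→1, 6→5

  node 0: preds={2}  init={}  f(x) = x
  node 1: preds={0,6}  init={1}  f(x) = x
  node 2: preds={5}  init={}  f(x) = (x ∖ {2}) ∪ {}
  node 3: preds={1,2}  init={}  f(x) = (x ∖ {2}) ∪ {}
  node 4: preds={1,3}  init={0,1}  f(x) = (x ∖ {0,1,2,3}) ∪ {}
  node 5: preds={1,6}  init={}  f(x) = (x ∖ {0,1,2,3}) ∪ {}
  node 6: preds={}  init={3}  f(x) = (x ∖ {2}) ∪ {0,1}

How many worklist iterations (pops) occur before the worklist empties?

Trace (11 dequeues):
  [1] u=0 | in {} | out {} | ==
  [2] u=1 | in {3} | out {1,3} | prev {1} | push {}
  [3] u=2 | in {} | out {} | ==
  [4] u=3 | in {1,3} | out {1,3} | prev {} | push {}
  [5] u=4 | in {1,3} | out {0,1} | ==
  [6] u=5 | in {1,3} | out {} | ==
  [7] u=6 | in {} | out {0,1,3} | prev {3} | push {1,5}
  [8] u=1 | in {0,1,3} | out {0,1,3} | prev {1,3} | push {3,4}
  [9] u=5 | in {0,1,3} | out {} | ==
  [10] u=3 | in {0,1,3} | out {0,1,3} | prev {1,3} | push {}
  [11] u=4 | in {0,1,3} | out {0,1} | ==

Converged values:
  [0] {}
  [1] {0,1,3}
  [2] {}
  [3] {0,1,3}
  [4] {0,1}
  [5] {}
  [6] {0,1,3}

11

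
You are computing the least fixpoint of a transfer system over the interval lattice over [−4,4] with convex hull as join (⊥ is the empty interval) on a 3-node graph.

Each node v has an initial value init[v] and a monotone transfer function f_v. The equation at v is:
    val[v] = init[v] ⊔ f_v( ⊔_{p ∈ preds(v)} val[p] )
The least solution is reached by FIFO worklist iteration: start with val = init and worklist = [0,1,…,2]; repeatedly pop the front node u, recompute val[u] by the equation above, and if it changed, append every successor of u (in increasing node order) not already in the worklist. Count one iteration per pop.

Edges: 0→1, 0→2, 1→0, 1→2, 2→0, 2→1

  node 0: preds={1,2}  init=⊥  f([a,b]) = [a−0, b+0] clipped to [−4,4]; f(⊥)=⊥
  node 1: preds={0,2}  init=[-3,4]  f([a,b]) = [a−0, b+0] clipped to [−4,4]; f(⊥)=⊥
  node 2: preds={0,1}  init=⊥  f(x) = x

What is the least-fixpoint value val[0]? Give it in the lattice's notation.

[-3,4]

Iteration log — 5 steps:
  step 1. node 0  ⊔preds=[-3,4]  new=[-3,4]  old=⊥  +wl: 
  step 2. node 1  ⊔preds=[-3,4]  new=[-3,4]  stable
  step 3. node 2  ⊔preds=[-3,4]  new=[-3,4]  old=⊥  +wl: 0,1
  step 4. node 0  ⊔preds=[-3,4]  new=[-3,4]  stable
  step 5. node 1  ⊔preds=[-3,4]  new=[-3,4]  stable

Least fixpoint reached:
  node 0: [-3,4]
  node 1: [-3,4]
  node 2: [-3,4]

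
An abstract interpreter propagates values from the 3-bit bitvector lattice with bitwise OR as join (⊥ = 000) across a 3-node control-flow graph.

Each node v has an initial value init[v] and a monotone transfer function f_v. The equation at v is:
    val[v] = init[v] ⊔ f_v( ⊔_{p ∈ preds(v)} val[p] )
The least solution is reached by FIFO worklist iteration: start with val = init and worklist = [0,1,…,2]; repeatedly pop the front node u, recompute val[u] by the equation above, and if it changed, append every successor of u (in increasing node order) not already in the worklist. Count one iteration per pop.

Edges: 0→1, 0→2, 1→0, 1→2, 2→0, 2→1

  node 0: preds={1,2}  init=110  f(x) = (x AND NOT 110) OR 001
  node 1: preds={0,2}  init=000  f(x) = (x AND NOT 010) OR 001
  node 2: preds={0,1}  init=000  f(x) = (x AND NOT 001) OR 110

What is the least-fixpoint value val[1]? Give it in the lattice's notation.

101

Worklist (5 pops):
  #1 pop 0: in=000 → 111 (was 110); enqueue []
  #2 pop 1: in=111 → 101 (was 000); enqueue [0]
  #3 pop 2: in=111 → 110 (was 000); enqueue [1]
  #4 pop 0: in=111 → 111 (no change)
  #5 pop 1: in=111 → 101 (no change)

Fixpoint:
  val[0] = 111
  val[1] = 101
  val[2] = 110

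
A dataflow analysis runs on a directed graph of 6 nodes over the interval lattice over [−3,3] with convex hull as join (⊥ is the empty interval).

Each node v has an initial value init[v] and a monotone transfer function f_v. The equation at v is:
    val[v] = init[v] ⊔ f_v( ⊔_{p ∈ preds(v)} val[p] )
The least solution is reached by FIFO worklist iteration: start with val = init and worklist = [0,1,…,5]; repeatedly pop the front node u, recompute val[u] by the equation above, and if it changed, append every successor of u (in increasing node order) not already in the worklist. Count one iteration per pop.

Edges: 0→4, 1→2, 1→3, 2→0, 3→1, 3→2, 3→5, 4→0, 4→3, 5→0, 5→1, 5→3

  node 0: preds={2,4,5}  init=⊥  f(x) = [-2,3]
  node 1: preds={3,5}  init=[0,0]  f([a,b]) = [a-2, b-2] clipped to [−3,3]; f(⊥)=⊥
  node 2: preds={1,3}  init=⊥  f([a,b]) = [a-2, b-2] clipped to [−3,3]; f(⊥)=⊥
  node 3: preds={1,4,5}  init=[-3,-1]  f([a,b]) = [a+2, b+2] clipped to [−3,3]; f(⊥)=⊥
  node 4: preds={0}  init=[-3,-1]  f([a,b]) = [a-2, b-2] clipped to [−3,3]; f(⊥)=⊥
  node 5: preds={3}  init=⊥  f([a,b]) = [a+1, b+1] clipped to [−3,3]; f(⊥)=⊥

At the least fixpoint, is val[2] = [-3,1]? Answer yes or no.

yes

Trace (15 dequeues):
  [1] u=0 | in [-3,-1] | out [-2,3] | prev ⊥ | push {}
  [2] u=1 | in [-3,-1] | out [-3,0] | prev [0,0] | push {}
  [3] u=2 | in [-3,0] | out [-3,-2] | prev ⊥ | push {0}
  [4] u=3 | in [-3,0] | out [-3,2] | prev [-3,-1] | push {1,2}
  [5] u=4 | in [-2,3] | out [-3,1] | prev [-3,-1] | push {3}
  [6] u=5 | in [-3,2] | out [-2,3] | prev ⊥ | push {}
  [7] u=0 | in [-3,3] | out [-2,3] | ==
  [8] u=1 | in [-3,3] | out [-3,1] | prev [-3,0] | push {}
  [9] u=2 | in [-3,2] | out [-3,0] | prev [-3,-2] | push {0}
  [10] u=3 | in [-3,3] | out [-3,3] | prev [-3,2] | push {1,2,5}
  [11] u=0 | in [-3,3] | out [-2,3] | ==
  [12] u=1 | in [-3,3] | out [-3,1] | ==
  [13] u=2 | in [-3,3] | out [-3,1] | prev [-3,0] | push {0}
  [14] u=5 | in [-3,3] | out [-2,3] | ==
  [15] u=0 | in [-3,3] | out [-2,3] | ==

Converged values:
  [0] [-2,3]
  [1] [-3,1]
  [2] [-3,1]
  [3] [-3,3]
  [4] [-3,1]
  [5] [-2,3]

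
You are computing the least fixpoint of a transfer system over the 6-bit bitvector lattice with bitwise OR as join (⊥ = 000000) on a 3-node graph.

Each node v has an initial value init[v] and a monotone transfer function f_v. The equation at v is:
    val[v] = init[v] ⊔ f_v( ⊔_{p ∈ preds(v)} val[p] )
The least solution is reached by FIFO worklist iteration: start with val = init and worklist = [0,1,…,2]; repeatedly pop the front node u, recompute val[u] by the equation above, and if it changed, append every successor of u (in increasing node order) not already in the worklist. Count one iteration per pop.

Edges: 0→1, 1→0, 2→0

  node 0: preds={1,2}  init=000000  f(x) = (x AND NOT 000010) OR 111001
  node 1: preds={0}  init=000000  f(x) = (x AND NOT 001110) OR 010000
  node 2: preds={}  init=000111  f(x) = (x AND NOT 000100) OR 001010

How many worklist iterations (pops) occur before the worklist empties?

4

Trace (4 dequeues):
  [1] u=0 | in 000111 | out 111101 | prev 000000 | push {}
  [2] u=1 | in 111101 | out 110001 | prev 000000 | push {0}
  [3] u=2 | in 000000 | out 001111 | prev 000111 | push {}
  [4] u=0 | in 111111 | out 111101 | ==

Converged values:
  [0] 111101
  [1] 110001
  [2] 001111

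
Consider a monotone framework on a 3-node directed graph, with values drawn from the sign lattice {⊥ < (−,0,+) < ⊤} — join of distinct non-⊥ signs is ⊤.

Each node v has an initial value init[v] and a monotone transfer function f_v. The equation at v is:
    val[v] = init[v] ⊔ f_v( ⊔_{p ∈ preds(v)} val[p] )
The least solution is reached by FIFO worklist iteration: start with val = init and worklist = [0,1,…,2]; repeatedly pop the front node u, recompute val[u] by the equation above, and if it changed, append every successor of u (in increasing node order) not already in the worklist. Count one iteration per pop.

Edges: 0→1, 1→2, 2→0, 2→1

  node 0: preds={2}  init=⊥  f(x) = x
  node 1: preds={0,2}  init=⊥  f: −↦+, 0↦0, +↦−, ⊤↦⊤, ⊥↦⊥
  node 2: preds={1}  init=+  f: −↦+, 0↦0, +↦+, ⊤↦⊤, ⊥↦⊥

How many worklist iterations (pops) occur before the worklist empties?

3

Trace (3 dequeues):
  [1] u=0 | in + | out + | prev ⊥ | push {}
  [2] u=1 | in + | out − | prev ⊥ | push {}
  [3] u=2 | in − | out + | ==

Converged values:
  [0] +
  [1] −
  [2] +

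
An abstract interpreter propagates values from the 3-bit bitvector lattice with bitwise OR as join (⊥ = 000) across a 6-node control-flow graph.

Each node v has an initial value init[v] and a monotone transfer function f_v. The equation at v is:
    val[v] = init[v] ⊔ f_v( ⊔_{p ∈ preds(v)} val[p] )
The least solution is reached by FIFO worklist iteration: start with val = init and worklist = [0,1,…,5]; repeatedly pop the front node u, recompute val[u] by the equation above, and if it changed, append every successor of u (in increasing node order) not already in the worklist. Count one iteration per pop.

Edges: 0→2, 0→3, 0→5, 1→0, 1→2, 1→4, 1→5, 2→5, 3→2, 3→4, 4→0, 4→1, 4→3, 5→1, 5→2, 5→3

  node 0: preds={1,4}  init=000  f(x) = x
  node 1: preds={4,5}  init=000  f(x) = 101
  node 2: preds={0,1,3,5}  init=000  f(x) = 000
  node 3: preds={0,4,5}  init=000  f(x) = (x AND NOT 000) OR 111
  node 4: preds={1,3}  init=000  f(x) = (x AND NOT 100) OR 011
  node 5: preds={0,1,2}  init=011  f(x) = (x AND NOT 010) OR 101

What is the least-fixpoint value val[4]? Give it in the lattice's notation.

011

Worklist (11 pops):
  #1 pop 0: in=000 → 000 (no change)
  #2 pop 1: in=011 → 101 (was 000); enqueue [0]
  #3 pop 2: in=111 → 000 (no change)
  #4 pop 3: in=011 → 111 (was 000); enqueue [2]
  #5 pop 4: in=111 → 011 (was 000); enqueue [1,3]
  #6 pop 5: in=101 → 111 (was 011); enqueue []
  #7 pop 0: in=111 → 111 (was 000); enqueue [5]
  #8 pop 2: in=111 → 000 (no change)
  #9 pop 1: in=111 → 101 (no change)
  #10 pop 3: in=111 → 111 (no change)
  #11 pop 5: in=111 → 111 (no change)

Fixpoint:
  val[0] = 111
  val[1] = 101
  val[2] = 000
  val[3] = 111
  val[4] = 011
  val[5] = 111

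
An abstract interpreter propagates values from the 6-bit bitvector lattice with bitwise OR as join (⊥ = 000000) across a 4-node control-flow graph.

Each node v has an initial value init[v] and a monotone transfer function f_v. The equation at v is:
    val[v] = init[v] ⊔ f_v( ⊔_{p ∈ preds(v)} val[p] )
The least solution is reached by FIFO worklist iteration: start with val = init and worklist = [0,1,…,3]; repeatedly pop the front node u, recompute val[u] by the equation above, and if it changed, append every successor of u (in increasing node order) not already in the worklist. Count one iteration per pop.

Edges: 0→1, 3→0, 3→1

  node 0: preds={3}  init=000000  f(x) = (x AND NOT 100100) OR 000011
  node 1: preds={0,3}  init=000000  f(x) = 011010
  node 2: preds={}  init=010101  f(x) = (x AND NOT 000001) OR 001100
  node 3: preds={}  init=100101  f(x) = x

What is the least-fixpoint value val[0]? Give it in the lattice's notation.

000011

Worklist (4 pops):
  #1 pop 0: in=100101 → 000011 (was 000000); enqueue []
  #2 pop 1: in=100111 → 011010 (was 000000); enqueue []
  #3 pop 2: in=000000 → 011101 (was 010101); enqueue []
  #4 pop 3: in=000000 → 100101 (no change)

Fixpoint:
  val[0] = 000011
  val[1] = 011010
  val[2] = 011101
  val[3] = 100101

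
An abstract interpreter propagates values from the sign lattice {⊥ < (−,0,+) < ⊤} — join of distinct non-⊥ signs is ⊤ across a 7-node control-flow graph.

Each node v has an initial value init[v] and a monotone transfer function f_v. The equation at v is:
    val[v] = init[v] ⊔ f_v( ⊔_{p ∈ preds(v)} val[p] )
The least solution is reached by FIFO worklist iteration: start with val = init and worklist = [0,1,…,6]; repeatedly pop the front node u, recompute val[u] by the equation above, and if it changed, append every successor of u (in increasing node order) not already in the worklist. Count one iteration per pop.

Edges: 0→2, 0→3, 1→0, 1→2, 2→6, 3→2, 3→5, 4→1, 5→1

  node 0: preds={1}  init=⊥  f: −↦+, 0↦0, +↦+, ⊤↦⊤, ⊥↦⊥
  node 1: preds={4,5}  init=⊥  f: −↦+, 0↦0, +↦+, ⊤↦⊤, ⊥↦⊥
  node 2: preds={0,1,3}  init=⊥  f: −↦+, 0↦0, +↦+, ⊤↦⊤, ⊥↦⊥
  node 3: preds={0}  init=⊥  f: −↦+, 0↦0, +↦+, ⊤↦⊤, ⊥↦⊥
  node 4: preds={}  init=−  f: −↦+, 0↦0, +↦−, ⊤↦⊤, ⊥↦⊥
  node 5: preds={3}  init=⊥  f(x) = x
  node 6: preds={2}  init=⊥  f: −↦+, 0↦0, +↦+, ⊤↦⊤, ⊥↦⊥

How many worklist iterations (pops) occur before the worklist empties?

20

Iteration log — 20 steps:
  step 1. node 0  ⊔preds=⊥  new=⊥  stable
  step 2. node 1  ⊔preds=−  new=+  old=⊥  +wl: 0
  step 3. node 2  ⊔preds=+  new=+  old=⊥  +wl: 
  step 4. node 3  ⊔preds=⊥  new=⊥  stable
  step 5. node 4  ⊔preds=⊥  new=−  stable
  step 6. node 5  ⊔preds=⊥  new=⊥  stable
  step 7. node 6  ⊔preds=+  new=+  old=⊥  +wl: 
  step 8. node 0  ⊔preds=+  new=+  old=⊥  +wl: 2,3
  step 9. node 2  ⊔preds=+  new=+  stable
  step 10. node 3  ⊔preds=+  new=+  old=⊥  +wl: 2,5
  step 11. node 2  ⊔preds=+  new=+  stable
  step 12. node 5  ⊔preds=+  new=+  old=⊥  +wl: 1
  step 13. node 1  ⊔preds=⊤  new=⊤  old=+  +wl: 0,2
  step 14. node 0  ⊔preds=⊤  new=⊤  old=+  +wl: 3
  step 15. node 2  ⊔preds=⊤  new=⊤  old=+  +wl: 6
  step 16. node 3  ⊔preds=⊤  new=⊤  old=+  +wl: 2,5
  step 17. node 6  ⊔preds=⊤  new=⊤  old=+  +wl: 
  step 18. node 2  ⊔preds=⊤  new=⊤  stable
  step 19. node 5  ⊔preds=⊤  new=⊤  old=+  +wl: 1
  step 20. node 1  ⊔preds=⊤  new=⊤  stable

Least fixpoint reached:
  node 0: ⊤
  node 1: ⊤
  node 2: ⊤
  node 3: ⊤
  node 4: −
  node 5: ⊤
  node 6: ⊤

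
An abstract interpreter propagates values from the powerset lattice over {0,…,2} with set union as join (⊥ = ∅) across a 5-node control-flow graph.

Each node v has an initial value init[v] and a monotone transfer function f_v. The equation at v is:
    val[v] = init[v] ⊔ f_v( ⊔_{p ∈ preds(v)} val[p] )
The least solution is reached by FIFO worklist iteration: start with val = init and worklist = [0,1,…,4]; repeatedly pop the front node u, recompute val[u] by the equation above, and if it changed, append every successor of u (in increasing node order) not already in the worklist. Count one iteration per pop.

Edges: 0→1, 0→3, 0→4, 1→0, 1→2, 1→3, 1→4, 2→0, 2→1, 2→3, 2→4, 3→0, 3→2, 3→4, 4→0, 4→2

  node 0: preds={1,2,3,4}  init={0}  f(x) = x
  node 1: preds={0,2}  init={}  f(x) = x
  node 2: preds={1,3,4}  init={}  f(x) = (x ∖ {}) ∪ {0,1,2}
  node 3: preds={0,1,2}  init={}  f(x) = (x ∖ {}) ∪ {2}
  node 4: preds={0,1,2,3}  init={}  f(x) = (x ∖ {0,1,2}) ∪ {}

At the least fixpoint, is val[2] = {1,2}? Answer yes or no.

Trace (11 dequeues):
  [1] u=0 | in {} | out {0} | ==
  [2] u=1 | in {0} | out {0} | prev {} | push {0}
  [3] u=2 | in {0} | out {0,1,2} | prev {} | push {1}
  [4] u=3 | in {0,1,2} | out {0,1,2} | prev {} | push {2}
  [5] u=4 | in {0,1,2} | out {} | ==
  [6] u=0 | in {0,1,2} | out {0,1,2} | prev {0} | push {3,4}
  [7] u=1 | in {0,1,2} | out {0,1,2} | prev {0} | push {0}
  [8] u=2 | in {0,1,2} | out {0,1,2} | ==
  [9] u=3 | in {0,1,2} | out {0,1,2} | ==
  [10] u=4 | in {0,1,2} | out {} | ==
  [11] u=0 | in {0,1,2} | out {0,1,2} | ==

Converged values:
  [0] {0,1,2}
  [1] {0,1,2}
  [2] {0,1,2}
  [3] {0,1,2}
  [4] {}

no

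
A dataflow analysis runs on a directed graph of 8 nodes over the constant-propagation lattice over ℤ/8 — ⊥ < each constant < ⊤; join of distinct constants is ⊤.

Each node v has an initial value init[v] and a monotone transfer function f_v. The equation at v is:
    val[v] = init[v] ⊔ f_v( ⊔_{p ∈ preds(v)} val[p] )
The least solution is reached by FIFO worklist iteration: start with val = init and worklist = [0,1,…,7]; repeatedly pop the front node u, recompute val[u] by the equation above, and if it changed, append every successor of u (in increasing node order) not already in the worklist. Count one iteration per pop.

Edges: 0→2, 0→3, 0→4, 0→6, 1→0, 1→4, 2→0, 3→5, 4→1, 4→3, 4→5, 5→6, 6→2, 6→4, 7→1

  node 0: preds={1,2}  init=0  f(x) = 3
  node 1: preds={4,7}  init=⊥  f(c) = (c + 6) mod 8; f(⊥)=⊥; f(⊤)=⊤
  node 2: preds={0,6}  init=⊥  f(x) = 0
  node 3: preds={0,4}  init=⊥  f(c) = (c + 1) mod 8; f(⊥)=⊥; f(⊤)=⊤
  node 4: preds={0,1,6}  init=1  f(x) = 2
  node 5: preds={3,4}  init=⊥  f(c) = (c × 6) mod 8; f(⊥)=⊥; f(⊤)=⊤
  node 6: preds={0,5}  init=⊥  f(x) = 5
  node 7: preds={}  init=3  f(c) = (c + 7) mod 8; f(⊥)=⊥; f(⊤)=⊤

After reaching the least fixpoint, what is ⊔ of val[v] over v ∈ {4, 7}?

Iteration log — 13 steps:
  step 1. node 0  ⊔preds=⊥  new=⊤  old=0  +wl: 
  step 2. node 1  ⊔preds=⊤  new=⊤  old=⊥  +wl: 0
  step 3. node 2  ⊔preds=⊤  new=0  old=⊥  +wl: 
  step 4. node 3  ⊔preds=⊤  new=⊤  old=⊥  +wl: 
  step 5. node 4  ⊔preds=⊤  new=⊤  old=1  +wl: 1,3
  step 6. node 5  ⊔preds=⊤  new=⊤  old=⊥  +wl: 
  step 7. node 6  ⊔preds=⊤  new=5  old=⊥  +wl: 2,4
  step 8. node 7  ⊔preds=⊥  new=3  stable
  step 9. node 0  ⊔preds=⊤  new=⊤  stable
  step 10. node 1  ⊔preds=⊤  new=⊤  stable
  step 11. node 3  ⊔preds=⊤  new=⊤  stable
  step 12. node 2  ⊔preds=⊤  new=0  stable
  step 13. node 4  ⊔preds=⊤  new=⊤  stable

Least fixpoint reached:
  node 0: ⊤
  node 1: ⊤
  node 2: 0
  node 3: ⊤
  node 4: ⊤
  node 5: ⊤
  node 6: 5
  node 7: 3

⊤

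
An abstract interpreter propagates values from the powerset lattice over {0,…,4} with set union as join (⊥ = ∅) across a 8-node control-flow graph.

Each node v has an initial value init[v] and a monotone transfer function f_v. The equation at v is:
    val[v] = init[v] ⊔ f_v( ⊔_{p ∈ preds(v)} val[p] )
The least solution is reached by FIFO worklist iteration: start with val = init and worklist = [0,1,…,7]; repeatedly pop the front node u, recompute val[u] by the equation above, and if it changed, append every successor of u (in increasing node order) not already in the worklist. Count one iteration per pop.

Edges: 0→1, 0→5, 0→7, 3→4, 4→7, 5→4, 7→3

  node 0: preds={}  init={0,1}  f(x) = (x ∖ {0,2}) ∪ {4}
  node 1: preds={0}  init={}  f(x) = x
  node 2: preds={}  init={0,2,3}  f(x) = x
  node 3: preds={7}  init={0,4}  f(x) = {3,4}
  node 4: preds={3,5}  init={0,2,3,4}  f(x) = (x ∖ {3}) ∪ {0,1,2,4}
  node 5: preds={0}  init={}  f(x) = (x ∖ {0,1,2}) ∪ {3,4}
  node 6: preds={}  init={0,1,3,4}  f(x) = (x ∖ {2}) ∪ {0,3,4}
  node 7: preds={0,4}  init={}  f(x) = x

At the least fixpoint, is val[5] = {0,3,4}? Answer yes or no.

Iteration log — 10 steps:
  step 1. node 0  ⊔preds={}  new={0,1,4}  old={0,1}  +wl: 
  step 2. node 1  ⊔preds={0,1,4}  new={0,1,4}  old={}  +wl: 
  step 3. node 2  ⊔preds={}  new={0,2,3}  stable
  step 4. node 3  ⊔preds={}  new={0,3,4}  old={0,4}  +wl: 
  step 5. node 4  ⊔preds={0,3,4}  new={0,1,2,3,4}  old={0,2,3,4}  +wl: 
  step 6. node 5  ⊔preds={0,1,4}  new={3,4}  old={}  +wl: 4
  step 7. node 6  ⊔preds={}  new={0,1,3,4}  stable
  step 8. node 7  ⊔preds={0,1,2,3,4}  new={0,1,2,3,4}  old={}  +wl: 3
  step 9. node 4  ⊔preds={0,3,4}  new={0,1,2,3,4}  stable
  step 10. node 3  ⊔preds={0,1,2,3,4}  new={0,3,4}  stable

Least fixpoint reached:
  node 0: {0,1,4}
  node 1: {0,1,4}
  node 2: {0,2,3}
  node 3: {0,3,4}
  node 4: {0,1,2,3,4}
  node 5: {3,4}
  node 6: {0,1,3,4}
  node 7: {0,1,2,3,4}

no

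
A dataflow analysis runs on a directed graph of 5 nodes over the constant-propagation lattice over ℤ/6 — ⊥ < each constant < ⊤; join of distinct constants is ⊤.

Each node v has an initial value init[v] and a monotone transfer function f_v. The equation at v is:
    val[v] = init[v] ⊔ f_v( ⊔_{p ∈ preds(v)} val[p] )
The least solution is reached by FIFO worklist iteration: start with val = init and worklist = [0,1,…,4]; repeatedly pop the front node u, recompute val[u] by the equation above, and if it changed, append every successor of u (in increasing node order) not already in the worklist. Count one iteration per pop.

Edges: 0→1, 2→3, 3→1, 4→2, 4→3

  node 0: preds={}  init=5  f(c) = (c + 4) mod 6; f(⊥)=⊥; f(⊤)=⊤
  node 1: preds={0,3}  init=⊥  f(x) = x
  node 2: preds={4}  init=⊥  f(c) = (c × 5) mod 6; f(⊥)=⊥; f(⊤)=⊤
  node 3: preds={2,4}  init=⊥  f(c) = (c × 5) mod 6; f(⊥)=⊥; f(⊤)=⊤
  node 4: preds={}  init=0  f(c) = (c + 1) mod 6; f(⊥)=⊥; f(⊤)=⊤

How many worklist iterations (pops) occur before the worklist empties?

Worklist (6 pops):
  #1 pop 0: in=⊥ → 5 (no change)
  #2 pop 1: in=5 → 5 (was ⊥); enqueue []
  #3 pop 2: in=0 → 0 (was ⊥); enqueue []
  #4 pop 3: in=0 → 0 (was ⊥); enqueue [1]
  #5 pop 4: in=⊥ → 0 (no change)
  #6 pop 1: in=⊤ → ⊤ (was 5); enqueue []

Fixpoint:
  val[0] = 5
  val[1] = ⊤
  val[2] = 0
  val[3] = 0
  val[4] = 0

6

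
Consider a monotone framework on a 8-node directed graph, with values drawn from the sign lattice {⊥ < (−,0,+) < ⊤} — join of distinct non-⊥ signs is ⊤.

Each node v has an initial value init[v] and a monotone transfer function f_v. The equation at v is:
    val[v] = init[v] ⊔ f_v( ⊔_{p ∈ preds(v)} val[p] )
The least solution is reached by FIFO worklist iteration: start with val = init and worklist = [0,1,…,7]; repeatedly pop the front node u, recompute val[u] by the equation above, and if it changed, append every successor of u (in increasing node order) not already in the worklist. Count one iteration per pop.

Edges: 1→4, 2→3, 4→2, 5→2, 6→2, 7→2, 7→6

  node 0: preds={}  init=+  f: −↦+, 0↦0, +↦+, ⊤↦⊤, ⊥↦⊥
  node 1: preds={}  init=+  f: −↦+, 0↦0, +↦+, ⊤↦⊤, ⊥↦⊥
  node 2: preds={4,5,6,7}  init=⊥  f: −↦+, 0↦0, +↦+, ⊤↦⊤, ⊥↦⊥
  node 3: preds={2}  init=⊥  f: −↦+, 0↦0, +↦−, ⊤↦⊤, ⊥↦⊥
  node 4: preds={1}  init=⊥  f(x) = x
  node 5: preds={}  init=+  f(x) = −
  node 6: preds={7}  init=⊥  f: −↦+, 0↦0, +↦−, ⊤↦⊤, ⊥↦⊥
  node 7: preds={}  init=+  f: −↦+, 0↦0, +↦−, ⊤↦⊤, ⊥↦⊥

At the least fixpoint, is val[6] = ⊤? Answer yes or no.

no

Iteration log — 10 steps:
  step 1. node 0  ⊔preds=⊥  new=+  stable
  step 2. node 1  ⊔preds=⊥  new=+  stable
  step 3. node 2  ⊔preds=+  new=+  old=⊥  +wl: 
  step 4. node 3  ⊔preds=+  new=−  old=⊥  +wl: 
  step 5. node 4  ⊔preds=+  new=+  old=⊥  +wl: 2
  step 6. node 5  ⊔preds=⊥  new=⊤  old=+  +wl: 
  step 7. node 6  ⊔preds=+  new=−  old=⊥  +wl: 
  step 8. node 7  ⊔preds=⊥  new=+  stable
  step 9. node 2  ⊔preds=⊤  new=⊤  old=+  +wl: 3
  step 10. node 3  ⊔preds=⊤  new=⊤  old=−  +wl: 

Least fixpoint reached:
  node 0: +
  node 1: +
  node 2: ⊤
  node 3: ⊤
  node 4: +
  node 5: ⊤
  node 6: −
  node 7: +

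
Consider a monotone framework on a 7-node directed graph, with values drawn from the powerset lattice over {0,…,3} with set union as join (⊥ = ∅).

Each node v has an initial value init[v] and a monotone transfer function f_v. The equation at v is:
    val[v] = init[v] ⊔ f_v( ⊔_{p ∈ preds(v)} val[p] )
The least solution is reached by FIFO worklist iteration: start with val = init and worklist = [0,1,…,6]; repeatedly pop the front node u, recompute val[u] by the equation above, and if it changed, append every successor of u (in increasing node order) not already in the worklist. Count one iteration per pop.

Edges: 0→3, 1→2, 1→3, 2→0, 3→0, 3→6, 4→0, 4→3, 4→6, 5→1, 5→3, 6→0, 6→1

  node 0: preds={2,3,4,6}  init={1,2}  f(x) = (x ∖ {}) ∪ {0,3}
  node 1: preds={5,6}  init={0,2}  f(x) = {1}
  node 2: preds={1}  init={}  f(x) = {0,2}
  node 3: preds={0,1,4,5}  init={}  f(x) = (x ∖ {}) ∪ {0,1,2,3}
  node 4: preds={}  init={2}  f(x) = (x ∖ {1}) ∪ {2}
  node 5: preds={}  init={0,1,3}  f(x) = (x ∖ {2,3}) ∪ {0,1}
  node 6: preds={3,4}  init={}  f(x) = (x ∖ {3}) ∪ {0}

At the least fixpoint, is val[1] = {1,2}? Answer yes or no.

Trace (9 dequeues):
  [1] u=0 | in {2} | out {0,1,2,3} | prev {1,2} | push {}
  [2] u=1 | in {0,1,3} | out {0,1,2} | prev {0,2} | push {}
  [3] u=2 | in {0,1,2} | out {0,2} | prev {} | push {0}
  [4] u=3 | in {0,1,2,3} | out {0,1,2,3} | prev {} | push {}
  [5] u=4 | in {} | out {2} | ==
  [6] u=5 | in {} | out {0,1,3} | ==
  [7] u=6 | in {0,1,2,3} | out {0,1,2} | prev {} | push {1}
  [8] u=0 | in {0,1,2,3} | out {0,1,2,3} | ==
  [9] u=1 | in {0,1,2,3} | out {0,1,2} | ==

Converged values:
  [0] {0,1,2,3}
  [1] {0,1,2}
  [2] {0,2}
  [3] {0,1,2,3}
  [4] {2}
  [5] {0,1,3}
  [6] {0,1,2}

no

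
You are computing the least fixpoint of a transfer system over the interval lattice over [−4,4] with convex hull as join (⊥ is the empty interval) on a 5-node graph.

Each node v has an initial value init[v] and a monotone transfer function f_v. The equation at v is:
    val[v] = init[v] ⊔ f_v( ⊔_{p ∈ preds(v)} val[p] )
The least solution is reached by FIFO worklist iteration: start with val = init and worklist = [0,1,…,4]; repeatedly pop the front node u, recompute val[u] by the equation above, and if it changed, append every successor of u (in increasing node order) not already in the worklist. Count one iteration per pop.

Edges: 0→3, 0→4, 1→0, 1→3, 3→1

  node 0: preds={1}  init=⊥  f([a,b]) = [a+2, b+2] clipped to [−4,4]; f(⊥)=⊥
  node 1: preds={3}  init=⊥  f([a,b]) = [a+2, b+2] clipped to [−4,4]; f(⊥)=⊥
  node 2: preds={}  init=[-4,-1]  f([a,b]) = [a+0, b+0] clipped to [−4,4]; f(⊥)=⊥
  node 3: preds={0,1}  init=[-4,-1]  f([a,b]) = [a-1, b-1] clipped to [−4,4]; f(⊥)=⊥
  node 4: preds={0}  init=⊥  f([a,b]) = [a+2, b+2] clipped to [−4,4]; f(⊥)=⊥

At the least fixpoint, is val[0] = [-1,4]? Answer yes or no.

Iteration log — 15 steps:
  step 1. node 0  ⊔preds=⊥  new=⊥  stable
  step 2. node 1  ⊔preds=[-4,-1]  new=[-2,1]  old=⊥  +wl: 0
  step 3. node 2  ⊔preds=⊥  new=[-4,-1]  stable
  step 4. node 3  ⊔preds=[-2,1]  new=[-4,0]  old=[-4,-1]  +wl: 1
  step 5. node 4  ⊔preds=⊥  new=⊥  stable
  step 6. node 0  ⊔preds=[-2,1]  new=[0,3]  old=⊥  +wl: 3,4
  step 7. node 1  ⊔preds=[-4,0]  new=[-2,2]  old=[-2,1]  +wl: 0
  step 8. node 3  ⊔preds=[-2,3]  new=[-4,2]  old=[-4,0]  +wl: 1
  step 9. node 4  ⊔preds=[0,3]  new=[2,4]  old=⊥  +wl: 
  step 10. node 0  ⊔preds=[-2,2]  new=[0,4]  old=[0,3]  +wl: 3,4
  step 11. node 1  ⊔preds=[-4,2]  new=[-2,4]  old=[-2,2]  +wl: 0
  step 12. node 3  ⊔preds=[-2,4]  new=[-4,3]  old=[-4,2]  +wl: 1
  step 13. node 4  ⊔preds=[0,4]  new=[2,4]  stable
  step 14. node 0  ⊔preds=[-2,4]  new=[0,4]  stable
  step 15. node 1  ⊔preds=[-4,3]  new=[-2,4]  stable

Least fixpoint reached:
  node 0: [0,4]
  node 1: [-2,4]
  node 2: [-4,-1]
  node 3: [-4,3]
  node 4: [2,4]

no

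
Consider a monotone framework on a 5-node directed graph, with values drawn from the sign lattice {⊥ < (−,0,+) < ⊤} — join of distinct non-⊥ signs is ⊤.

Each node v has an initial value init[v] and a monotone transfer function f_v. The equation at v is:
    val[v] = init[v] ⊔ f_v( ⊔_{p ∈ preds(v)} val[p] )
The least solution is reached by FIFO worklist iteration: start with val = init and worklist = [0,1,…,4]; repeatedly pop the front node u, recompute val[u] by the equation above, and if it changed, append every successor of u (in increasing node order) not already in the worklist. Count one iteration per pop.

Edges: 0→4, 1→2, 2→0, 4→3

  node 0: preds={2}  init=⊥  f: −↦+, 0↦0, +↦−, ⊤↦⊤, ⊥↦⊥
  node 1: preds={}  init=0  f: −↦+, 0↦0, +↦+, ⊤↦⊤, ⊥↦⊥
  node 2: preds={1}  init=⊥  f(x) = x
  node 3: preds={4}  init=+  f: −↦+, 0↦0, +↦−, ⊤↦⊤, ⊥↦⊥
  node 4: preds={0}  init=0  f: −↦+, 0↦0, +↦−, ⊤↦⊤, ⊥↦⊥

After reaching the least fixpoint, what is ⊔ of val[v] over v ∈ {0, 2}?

0

Worklist (7 pops):
  #1 pop 0: in=⊥ → ⊥ (no change)
  #2 pop 1: in=⊥ → 0 (no change)
  #3 pop 2: in=0 → 0 (was ⊥); enqueue [0]
  #4 pop 3: in=0 → ⊤ (was +); enqueue []
  #5 pop 4: in=⊥ → 0 (no change)
  #6 pop 0: in=0 → 0 (was ⊥); enqueue [4]
  #7 pop 4: in=0 → 0 (no change)

Fixpoint:
  val[0] = 0
  val[1] = 0
  val[2] = 0
  val[3] = ⊤
  val[4] = 0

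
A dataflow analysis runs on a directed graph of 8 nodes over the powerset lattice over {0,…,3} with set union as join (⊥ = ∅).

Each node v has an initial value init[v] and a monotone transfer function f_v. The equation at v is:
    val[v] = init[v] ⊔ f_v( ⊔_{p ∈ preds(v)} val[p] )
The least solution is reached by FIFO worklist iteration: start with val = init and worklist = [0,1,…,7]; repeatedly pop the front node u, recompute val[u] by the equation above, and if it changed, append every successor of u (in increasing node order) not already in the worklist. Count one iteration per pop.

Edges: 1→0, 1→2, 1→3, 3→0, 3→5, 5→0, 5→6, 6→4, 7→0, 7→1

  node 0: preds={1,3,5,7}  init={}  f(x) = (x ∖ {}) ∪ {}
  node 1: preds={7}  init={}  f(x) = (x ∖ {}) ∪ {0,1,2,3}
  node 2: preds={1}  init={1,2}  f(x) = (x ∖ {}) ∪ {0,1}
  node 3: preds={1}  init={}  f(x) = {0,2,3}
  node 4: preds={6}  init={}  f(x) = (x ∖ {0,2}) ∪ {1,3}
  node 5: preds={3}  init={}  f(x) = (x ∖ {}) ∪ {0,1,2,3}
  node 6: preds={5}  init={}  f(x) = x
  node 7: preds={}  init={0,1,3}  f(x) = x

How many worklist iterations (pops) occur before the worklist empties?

Trace (10 dequeues):
  [1] u=0 | in {0,1,3} | out {0,1,3} | prev {} | push {}
  [2] u=1 | in {0,1,3} | out {0,1,2,3} | prev {} | push {0}
  [3] u=2 | in {0,1,2,3} | out {0,1,2,3} | prev {1,2} | push {}
  [4] u=3 | in {0,1,2,3} | out {0,2,3} | prev {} | push {}
  [5] u=4 | in {} | out {1,3} | prev {} | push {}
  [6] u=5 | in {0,2,3} | out {0,1,2,3} | prev {} | push {}
  [7] u=6 | in {0,1,2,3} | out {0,1,2,3} | prev {} | push {4}
  [8] u=7 | in {} | out {0,1,3} | ==
  [9] u=0 | in {0,1,2,3} | out {0,1,2,3} | prev {0,1,3} | push {}
  [10] u=4 | in {0,1,2,3} | out {1,3} | ==

Converged values:
  [0] {0,1,2,3}
  [1] {0,1,2,3}
  [2] {0,1,2,3}
  [3] {0,2,3}
  [4] {1,3}
  [5] {0,1,2,3}
  [6] {0,1,2,3}
  [7] {0,1,3}

10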